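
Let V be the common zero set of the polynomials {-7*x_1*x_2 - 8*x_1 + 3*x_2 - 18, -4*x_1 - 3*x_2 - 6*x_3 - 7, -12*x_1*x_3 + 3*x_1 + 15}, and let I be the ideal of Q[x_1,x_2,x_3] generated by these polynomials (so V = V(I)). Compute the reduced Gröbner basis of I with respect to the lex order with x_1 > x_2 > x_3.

G = {x_1 - 18/35*x_3**2 - 18/35*x_3 + 1, x_2 + 24/35*x_3**2 + 94/35*x_3 + 1, x_3**3 + 3/4*x_3**2 - 79/36*x_3 - 35/18}

f_1 = -7*x_1*x_2 - 8*x_1 + 3*x_2 - 18, LT = x_1*x_2.
f_2 = -4*x_1 - 3*x_2 - 6*x_3 - 7, LT = x_1.
f_3 = -12*x_1*x_3 + 3*x_1 + 15, LT = x_1*x_3.

S(f_1,f_2): lcm = x_1*x_2. S = 8/7*x_1 - 3/4*x_2**2 - 3/2*x_2*x_3 - 61/28*x_2 + 18/7.
  leading term x_1: subtract (-2/7)·f_2 from 8/7*x_1 - 3/4*x_2**2 - 3/2*x_2*x_3 - 61/28*x_2 + 18/7 → -3/4*x_2**2 - 3/2*x_2*x_3 - 85/28*x_2 - 12/7*x_3 + 4/7
  leading term x_2**2: no divisor's leading term divides it; move -3/4*x_2**2 to the remainder.
  leading term x_2*x_3: no divisor's leading term divides it; move -3/2*x_2*x_3 to the remainder.
  leading term x_2: no divisor's leading term divides it; move -85/28*x_2 to the remainder.
  leading term x_3: no divisor's leading term divides it; move -12/7*x_3 to the remainder.
  leading term 1: no divisor's leading term divides it; move 4/7 to the remainder.
  remainder -3/4*x_2**2 - 3/2*x_2*x_3 - 85/28*x_2 - 12/7*x_3 + 4/7 ≠ 0; add g_4 = -3/4*x_2**2 - 3/2*x_2*x_3 - 85/28*x_2 - 12/7*x_3 + 4/7 to the basis.

S(f_1,f_3): lcm = x_1*x_2*x_3. S = 1/4*x_1*x_2 + 8/7*x_1*x_3 - 3/7*x_2*x_3 + 5/4*x_2 + 18/7*x_3.
  leading term x_1*x_2: subtract (-1/28)·f_1 from 1/4*x_1*x_2 + 8/7*x_1*x_3 - 3/7*x_2*x_3 + 5/4*x_2 + 18/7*x_3 → 8/7*x_1*x_3 - 2/7*x_1 - 3/7*x_2*x_3 + 19/14*x_2 + 18/7*x_3 - 9/14
  leading term x_1*x_3: subtract (-2/7*x_3)·f_2 from 8/7*x_1*x_3 - 2/7*x_1 - 3/7*x_2*x_3 + 19/14*x_2 + 18/7*x_3 - 9/14 → -2/7*x_1 - 9/7*x_2*x_3 + 19/14*x_2 - 12/7*x_3**2 + 4/7*x_3 - 9/14
  leading term x_1: subtract (1/14)·f_2 from -2/7*x_1 - 9/7*x_2*x_3 + 19/14*x_2 - 12/7*x_3**2 + 4/7*x_3 - 9/14 → -9/7*x_2*x_3 + 11/7*x_2 - 12/7*x_3**2 + x_3 - 1/7
  leading term x_2*x_3: no divisor's leading term divides it; move -9/7*x_2*x_3 to the remainder.
  leading term x_2: no divisor's leading term divides it; move 11/7*x_2 to the remainder.
  leading term x_3**2: no divisor's leading term divides it; move -12/7*x_3**2 to the remainder.
  leading term x_3: no divisor's leading term divides it; move x_3 to the remainder.
  leading term 1: no divisor's leading term divides it; move -1/7 to the remainder.
  remainder -9/7*x_2*x_3 + 11/7*x_2 - 12/7*x_3**2 + x_3 - 1/7 ≠ 0; add g_5 = -9/7*x_2*x_3 + 11/7*x_2 - 12/7*x_3**2 + x_3 - 1/7 to the basis.

S(f_2,f_3): lcm = x_1*x_3. S = 1/4*x_1 + 3/4*x_2*x_3 + 3/2*x_3**2 + 7/4*x_3 + 5/4.
  leading term x_1: subtract (-1/16)·f_2 from 1/4*x_1 + 3/4*x_2*x_3 + 3/2*x_3**2 + 7/4*x_3 + 5/4 → 3/4*x_2*x_3 - 3/16*x_2 + 3/2*x_3**2 + 11/8*x_3 + 13/16
  leading term x_2*x_3: subtract (-7/12)·g_5 from 3/4*x_2*x_3 - 3/16*x_2 + 3/2*x_3**2 + 11/8*x_3 + 13/16 → 35/48*x_2 + 1/2*x_3**2 + 47/24*x_3 + 35/48
  leading term x_2: no divisor's leading term divides it; move 35/48*x_2 to the remainder.
  leading term x_3**2: no divisor's leading term divides it; move 1/2*x_3**2 to the remainder.
  leading term x_3: no divisor's leading term divides it; move 47/24*x_3 to the remainder.
  leading term 1: no divisor's leading term divides it; move 35/48 to the remainder.
  remainder 35/48*x_2 + 1/2*x_3**2 + 47/24*x_3 + 35/48 ≠ 0; add g_6 = 35/48*x_2 + 1/2*x_3**2 + 47/24*x_3 + 35/48 to the basis.

S(f_1,g_5): lcm = x_1*x_2*x_3. S = 11/9*x_1*x_2 - 4/3*x_1*x_3**2 + 121/63*x_1*x_3 - 1/9*x_1 - 3/7*x_2*x_3 + 18/7*x_3.
  leading term x_1*x_2: subtract (-11/63)·f_1 from 11/9*x_1*x_2 - 4/3*x_1*x_3**2 + 121/63*x_1*x_3 - 1/9*x_1 - 3/7*x_2*x_3 + 18/7*x_3 → -4/3*x_1*x_3**2 + 121/63*x_1*x_3 - 95/63*x_1 - 3/7*x_2*x_3 + 11/21*x_2 + 18/7*x_3 - 22/7
  leading term x_1*x_3**2: subtract (1/3*x_3**2)·f_2 from -4/3*x_1*x_3**2 + 121/63*x_1*x_3 - 95/63*x_1 - 3/7*x_2*x_3 + 11/21*x_2 + 18/7*x_3 - 22/7 → 121/63*x_1*x_3 - 95/63*x_1 + x_2*x_3**2 - 3/7*x_2*x_3 + 11/21*x_2 + 2*x_3**3 + 7/3*x_3**2 + 18/7*x_3 - 22/7
  leading term x_1*x_3: subtract (-121/252*x_3)·f_2 from 121/63*x_1*x_3 - 95/63*x_1 + x_2*x_3**2 - 3/7*x_2*x_3 + 11/21*x_2 + 2*x_3**3 + 7/3*x_3**2 + 18/7*x_3 - 22/7 → -95/63*x_1 + x_2*x_3**2 - 157/84*x_2*x_3 + 11/21*x_2 + 2*x_3**3 - 23/42*x_3**2 - 199/252*x_3 - 22/7
  leading term x_1: subtract (95/252)·f_2 from -95/63*x_1 + x_2*x_3**2 - 157/84*x_2*x_3 + 11/21*x_2 + 2*x_3**3 - 23/42*x_3**2 - 199/252*x_3 - 22/7 → x_2*x_3**2 - 157/84*x_2*x_3 + 139/84*x_2 + 2*x_3**3 - 23/42*x_3**2 + 53/36*x_3 - 127/252
  leading term x_2*x_3**2: subtract (-7/9*x_3)·g_5 from x_2*x_3**2 - 157/84*x_2*x_3 + 139/84*x_2 + 2*x_3**3 - 23/42*x_3**2 + 53/36*x_3 - 127/252 → -163/252*x_2*x_3 + 139/84*x_2 + 2/3*x_3**3 + 29/126*x_3**2 + 49/36*x_3 - 127/252
  leading term x_2*x_3: subtract (163/324)·g_5 from -163/252*x_2*x_3 + 139/84*x_2 + 2/3*x_3**3 + 29/126*x_3**2 + 49/36*x_3 - 127/252 → 70/81*x_2 + 2/3*x_3**3 + 59/54*x_3**2 + 139/162*x_3 - 35/81
  leading term x_2: subtract (32/27)·g_6 from 70/81*x_2 + 2/3*x_3**3 + 59/54*x_3**2 + 139/162*x_3 - 35/81 → 2/3*x_3**3 + 1/2*x_3**2 - 79/54*x_3 - 35/27
  leading term x_3**3: no divisor's leading term divides it; move 2/3*x_3**3 to the remainder.
  leading term x_3**2: no divisor's leading term divides it; move 1/2*x_3**2 to the remainder.
  leading term x_3: no divisor's leading term divides it; move -79/54*x_3 to the remainder.
  leading term 1: no divisor's leading term divides it; move -35/27 to the remainder.
  remainder 2/3*x_3**3 + 1/2*x_3**2 - 79/54*x_3 - 35/27 ≠ 0; add g_7 = 2/3*x_3**3 + 1/2*x_3**2 - 79/54*x_3 - 35/27 to the basis.

The other S-polynomials (S(f_1,g_4), S(f_2,g_4), S(f_3,g_4), S(f_2,g_5), S(f_3,g_5), S(g_4,g_5), S(f_1,g_6), S(f_2,g_6), S(f_3,g_6), S(g_4,g_6), S(g_5,g_6), S(f_1,g_7), S(f_2,g_7), S(f_3,g_7), S(g_4,g_7), S(g_5,g_7), S(g_6,g_7)) all reduce to 0 modulo the current basis, so we have a Gröbner basis.
Inter-reduce: drop elements whose leading term is divisible by another's, tail-reduce, and make monic.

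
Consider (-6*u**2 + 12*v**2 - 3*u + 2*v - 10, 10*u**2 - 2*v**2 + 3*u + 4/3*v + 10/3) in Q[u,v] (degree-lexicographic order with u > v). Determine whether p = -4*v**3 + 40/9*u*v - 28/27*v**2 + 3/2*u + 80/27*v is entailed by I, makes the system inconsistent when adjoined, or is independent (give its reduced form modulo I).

First compute the reduced Gröbner basis of I by Buchberger's algorithm.
f_1 = -6*u**2 + 12*v**2 - 3*u + 2*v - 10, LT = u**2.
f_2 = 10*u**2 - 2*v**2 + 3*u + 4/3*v + 10/3, LT = u**2.

S(f_1,f_2): lcm = u**2. S = -9/5*v**2 + 1/5*u - 7/15*v + 4/3.
  leading term v**2: no divisor's leading term divides it; move -9/5*v**2 to the remainder.
  leading term u: no divisor's leading term divides it; move 1/5*u to the remainder.
  leading term v: no divisor's leading term divides it; move -7/15*v to the remainder.
  leading term 1: no divisor's leading term divides it; move 4/3 to the remainder.
  remainder -9/5*v**2 + 1/5*u - 7/15*v + 4/3 ≠ 0; add h_3 = -9/5*v**2 + 1/5*u - 7/15*v + 4/3 to the basis.

The other S-polynomials (S(f_1,h_3), S(f_2,h_3)) all reduce to 0 modulo the current basis, so we have a Gröbner basis.
Inter-reduce: drop elements whose leading term is divisible by another's, tail-reduce, and make monic.
Reduced Gröbner basis: {u**2 + 5/18*u + 5/27*v + 5/27, v**2 - 1/9*u + 7/27*v - 20/27}.
Label its elements g_1 = u**2 + 5/18*u + 5/27*v + 5/27, g_2 = v**2 - 1/9*u + 7/27*v - 20/27.

Reduce p = -4*v**3 + 40/9*u*v - 28/27*v**2 + 3/2*u + 80/27*v modulo G:
  leading term v**3: subtract (-4*v)·g_2 from -4*v**3 + 40/9*u*v - 28/27*v**2 + 3/2*u + 80/27*v → 4*u*v + 3/2*u
  leading term u*v: no divisor's leading term divides it; move 4*u*v to the remainder.
  leading term u: no divisor's leading term divides it; move 3/2*u to the remainder.
  normal form = 4*u*v + 3/2*u.
The normal form is nonzero, so p ∉ I. Since p minus its normal form lies in I, I + (p) = I + (r) where r = 4*u*v + 3/2*u; decide whether this ideal is the whole ring.
Run Buchberger on G together with r (pairs among the g_i already reduce to 0 since G is a Gröbner basis):
g_1 = u**2 + 5/18*u + 5/27*v + 5/27, LT = u**2.
g_2 = v**2 - 1/9*u + 7/27*v - 20/27, LT = v**2.
r = 4*u*v + 3/2*u, LT = u*v.

S(g_1,r): lcm = u**2*v. S = -3/8*u**2 + 5/18*u*v + 5/27*v**2 + 5/27*v.
  leading term u**2: subtract (-3/8)·g_1 from -3/8*u**2 + 5/18*u*v + 5/27*v**2 + 5/27*v → 5/18*u*v + 5/27*v**2 + 5/48*u + 55/216*v + 5/72
  leading term u*v: subtract (5/72)·r from 5/18*u*v + 5/27*v**2 + 5/48*u + 55/216*v + 5/72 → 5/27*v**2 + 55/216*v + 5/72
  leading term v**2: subtract (5/27)·g_2 from 5/27*v**2 + 55/216*v + 5/72 → 5/243*u + 1205/5832*v + 1205/5832
  leading term u: no divisor's leading term divides it; move 5/243*u to the remainder.
  leading term v: no divisor's leading term divides it; move 1205/5832*v to the remainder.
  leading term 1: no divisor's leading term divides it; move 1205/5832 to the remainder.
  remainder 5/243*u + 1205/5832*v + 1205/5832 ≠ 0; add m_4 = 5/243*u + 1205/5832*v + 1205/5832 to the basis.

S(g_2,r): lcm = u*v**2. S = -1/9*u**2 - 25/216*u*v - 20/27*u.
  leading term u**2: subtract (-1/9)·g_1 from -1/9*u**2 - 25/216*u*v - 20/27*u → -25/216*u*v - 115/162*u + 5/243*v + 5/243
  leading term u*v: subtract (-25/864)·r from -25/216*u*v - 115/162*u + 5/243*v + 5/243 → -3455/5184*u + 5/243*v + 5/243
  leading term u: subtract (-2073/64)·m_4 from -3455/5184*u + 5/243*v + 5/243 → 278405/41472*v + 278405/41472
  leading term v: no divisor's leading term divides it; move 278405/41472*v to the remainder.
  leading term 1: no divisor's leading term divides it; move 278405/41472 to the remainder.
  remainder 278405/41472*v + 278405/41472 ≠ 0; add m_5 = 278405/41472*v + 278405/41472 to the basis.

The other S-polynomials (S(g_1,g_2), S(g_1,m_4), S(g_2,m_4), S(r,m_4), S(g_1,m_5), S(g_2,m_5), S(r,m_5), S(m_4,m_5)) all reduce to 0 modulo the current basis, so we have a Gröbner basis.
Inter-reduce: drop elements whose leading term is divisible by another's, tail-reduce, and make monic.
Reduced Gröbner basis: {u, v + 1}.
The reduced Gröbner basis of I + (p) is {u, v + 1} ≠ {1}, a proper ideal, so the enlarged system stays consistent: p is independent of I, with normal form 4*u*v + 3/2*u.

Ideal membership is decidable via reduction modulo a Gröbner basis.

-4*v**3 + 40/9*u*v - 28/27*v**2 + 3/2*u + 80/27*v is independent of I; its normal form modulo I is 4*u*v + 3/2*u.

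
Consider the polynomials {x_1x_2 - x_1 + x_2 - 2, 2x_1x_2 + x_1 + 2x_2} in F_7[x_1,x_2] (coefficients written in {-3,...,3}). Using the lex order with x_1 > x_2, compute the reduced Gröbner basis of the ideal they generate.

G = {x_1 - 1, x_2 + 2}

f_1 = x_1x_2 - x_1 + x_2 - 2, LT = x_1x_2.
f_2 = 2x_1x_2 + x_1 + 2x_2, LT = x_1x_2.

S(f_1,f_2): lcm = x_1x_2. S = 2x_1 - 2.
  leading term x_1: no divisor's leading term divides it; move 2x_1 to the remainder.
  leading term 1: no divisor's leading term divides it; move -2 to the remainder.
  remainder 2x_1 - 2 ≠ 0; add g_3 = 2x_1 - 2 to the basis.

S(f_1,g_3): lcm = x_1x_2. S = -x_1 + 2x_2 - 2.
  leading term x_1: subtract (3)·g_3 from -x_1 + 2x_2 - 2 → 2x_2 - 3
  leading term x_2: no divisor's leading term divides it; move 2x_2 to the remainder.
  leading term 1: no divisor's leading term divides it; move -3 to the remainder.
  remainder 2x_2 - 3 ≠ 0; add g_4 = 2x_2 - 3 to the basis.

S(f_2,g_3): lcm = x_1x_2. S = -3x_1 + 2x_2.
  leading term x_1: subtract (2)·g_3 from -3x_1 + 2x_2 → 2x_2 - 3
  leading term x_2: subtract (1)·g_4 from 2x_2 - 3 → 0
  remainder 0.

S(f_1,g_4): lcm = x_1x_2. S = -3x_1 + x_2 - 2.
  leading term x_1: subtract (2)·g_3 from -3x_1 + x_2 - 2 → x_2 + 2
  leading term x_2: subtract (-3)·g_4 from x_2 + 2 → 0
  remainder 0.

S(f_2,g_4): lcm = x_1x_2. S = 2x_1 + x_2.
  leading term x_1: subtract (1)·g_3 from 2x_1 + x_2 → x_2 + 2
  leading term x_2: subtract (-3)·g_4 from x_2 + 2 → 0
  remainder 0.

S(g_3,g_4): leading monomials are coprime, so the S-polynomial reduces to 0 (Buchberger's first criterion).
Every S-polynomial of the final basis reduces to 0, so we have a Gröbner basis.
Inter-reduce: drop elements whose leading term is divisible by another's, tail-reduce, and make monic.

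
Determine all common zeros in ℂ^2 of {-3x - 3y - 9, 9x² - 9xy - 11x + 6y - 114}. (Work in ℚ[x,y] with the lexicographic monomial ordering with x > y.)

Compute a lex Gröbner basis by Buchberger's algorithm.
f_1 = -3x - 3y - 9, LT = x.
f_2 = 9x² - 9xy - 11x + 6y - 114, LT = x².

S(f_1,f_2): lcm = x². S = 2xy + 38/9x - ⅔y + 38/3.
  reduce S modulo (f_1, f_2):
  remainder -2y² - 98/9y ≠ 0; add h_3 = -2y² - 98/9y to the basis.

The other S-polynomials (S(f_1,h_3), S(f_2,h_3)) all reduce to 0 modulo the current basis, so we have a Gröbner basis.
Inter-reduce: drop elements whose leading term is divisible by another's, tail-reduce, and make monic.
Reduced Gröbner basis: {x + y + 3, y² + 49/9y}.

Elimination: the polynomial y² + 49/9y lies in the elimination ideal for y, so y ∈ {-49/9, 0}. For each such y, the remaining basis elements (now univariate) give the rest of the solution.
  y = -49/9: the earlier basis element becomes x - 22/9 = 0, giving x = 22/9 — point (22/9, -49/9).
  y = 0: the earlier basis element becomes x + 3 = 0, giving x = -3 — point (-3, 0).

{(22/9, -49/9), (-3, 0)}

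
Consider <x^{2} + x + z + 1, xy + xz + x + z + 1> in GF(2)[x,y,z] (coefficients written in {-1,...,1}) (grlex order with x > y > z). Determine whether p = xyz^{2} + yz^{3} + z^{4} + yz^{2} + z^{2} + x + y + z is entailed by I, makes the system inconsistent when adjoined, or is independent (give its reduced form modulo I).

xyz^{2} + yz^{3} + z^{4} + yz^{2} + z^{2} + x + y + z is independent of I; its normal form modulo I is x + y + z.

First compute the reduced Gröbner basis of I by Buchberger's algorithm.
f_1 = x^{2} + x + z + 1, LT = x^{2}.
f_2 = xy + xz + x + z + 1, LT = xy.

S(f_1,f_2): lcm = x^{2}y. S = x^{2}z + x^{2} + xy + xz + yz + x + y.
  leading term x^{2}z: subtract (z)·f_1 from x^{2}z + x^{2} + xy + xz + yz + x + y → x^{2} + xy + yz + z^{2} + x + y + z
  leading term x^{2}: subtract (1)·f_1 from x^{2} + xy + yz + z^{2} + x + y + z → xy + yz + z^{2} + y + 1
  leading term xy: subtract (1)·f_2 from xy + yz + z^{2} + y + 1 → xz + yz + z^{2} + x + y + z
  leading term xz: no divisor's leading term divides it; move xz to the remainder.
  leading term yz: no divisor's leading term divides it; move yz to the remainder.
  leading term z^{2}: no divisor's leading term divides it; move z^{2} to the remainder.
  leading term x: no divisor's leading term divides it; move x to the remainder.
  leading term y: no divisor's leading term divides it; move y to the remainder.
  leading term z: no divisor's leading term divides it; move z to the remainder.
  remainder xz + yz + z^{2} + x + y + z ≠ 0; add h_3 = xz + yz + z^{2} + x + y + z to the basis.

S(f_2,h_3): lcm = xyz. S = xz^{2} + y^{2}z + yz^{2} + xy + xz + y^{2} + yz + z^{2} + z.
  leading term xz^{2}: subtract (z)·h_3 from xz^{2} + y^{2}z + yz^{2} + xy + xz + y^{2} + yz + z^{2} + z → y^{2}z + z^{3} + xy + y^{2} + z
  leading term y^{2}z: no divisor's leading term divides it; move y^{2}z to the remainder.
  leading term z^{3}: no divisor's leading term divides it; move z^{3} to the remainder.
  leading term xy: subtract (1)·f_2 from xy + y^{2} + z → xz + y^{2} + x + 1
  leading term xz: subtract (1)·h_3 from xz + y^{2} + x + 1 → y^{2} + yz + z^{2} + y + z + 1
  leading term y^{2}: no divisor's leading term divides it; move y^{2} to the remainder.
  leading term yz: no divisor's leading term divides it; move yz to the remainder.
  leading term z^{2}: no divisor's leading term divides it; move z^{2} to the remainder.
  leading term y: no divisor's leading term divides it; move y to the remainder.
  leading term z: no divisor's leading term divides it; move z to the remainder.
  leading term 1: no divisor's leading term divides it; move 1 to the remainder.
  remainder y^{2}z + z^{3} + y^{2} + yz + z^{2} + y + z + 1 ≠ 0; add h_4 = y^{2}z + z^{3} + y^{2} + yz + z^{2} + y + z + 1 to the basis.

The other S-polynomials (S(f_1,h_3), S(f_1,h_4), S(f_2,h_4), S(h_3,h_4)) all reduce to 0 modulo the current basis, so we have a Gröbner basis.
Inter-reduce: drop elements whose leading term is divisible by another's, tail-reduce, and make monic.
Reduced Gröbner basis: {y^{2}z + z^{3} + y^{2} + yz + z^{2} + y + z + 1, x^{2} + x + z + 1, xy + yz + z^{2} + y + 1, xz + yz + z^{2} + x + y + z}.
Label its elements g_1 = y^{2}z + z^{3} + y^{2} + yz + z^{2} + y + z + 1, g_2 = x^{2} + x + z + 1, g_3 = xy + yz + z^{2} + y + 1, g_4 = xz + yz + z^{2} + x + y + z.

Reduce p = xyz^{2} + yz^{3} + z^{4} + yz^{2} + z^{2} + x + y + z modulo G:
  leading term xyz^{2}: subtract (z^{2})·g_3 from xyz^{2} + yz^{3} + z^{4} + yz^{2} + z^{2} + x + y + z → x + y + z
  leading term x: no divisor's leading term divides it; move x to the remainder.
  leading term y: no divisor's leading term divides it; move y to the remainder.
  leading term z: no divisor's leading term divides it; move z to the remainder.
  normal form = x + y + z.
The normal form is nonzero, so p ∉ I. Since p minus its normal form lies in I, I + (p) = I + (r) where r = x + y + z; decide whether this ideal is the whole ring.
Run Buchberger on G together with r (pairs among the g_i already reduce to 0 since G is a Gröbner basis):
g_1 = y^{2}z + z^{3} + y^{2} + yz + z^{2} + y + z + 1, LT = y^{2}z.
g_2 = x^{2} + x + z + 1, LT = x^{2}.
g_3 = xy + yz + z^{2} + y + 1, LT = xy.
g_4 = xz + yz + z^{2} + x + y + z, LT = xz.
r = x + y + z, LT = x.

S(g_3,r): lcm = xy. S = y^{2} + z^{2} + y + 1.
  leading term y^{2}: no divisor's leading term divides it; move y^{2} to the remainder.
  leading term z^{2}: no divisor's leading term divides it; move z^{2} to the remainder.
  leading term y: no divisor's leading term divides it; move y to the remainder.
  leading term 1: no divisor's leading term divides it; move 1 to the remainder.
  remainder y^{2} + z^{2} + y + 1 ≠ 0; add m_6 = y^{2} + z^{2} + y + 1 to the basis.

The other S-polynomials (S(g_1,g_2), S(g_1,g_3), S(g_1,g_4), S(g_1,r), S(g_2,g_3), S(g_2,g_4), S(g_2,r), S(g_3,g_4), S(g_4,r), S(g_1,m_6), S(g_2,m_6), S(g_3,m_6), S(g_4,m_6), S(r,m_6)) all reduce to 0 modulo the current basis, so we have a Gröbner basis.
Inter-reduce: drop elements whose leading term is divisible by another's, tail-reduce, and make monic.
Reduced Gröbner basis: {y^{2} + z^{2} + y + 1, x + y + z}.
The reduced Gröbner basis of I + (p) is {y^{2} + z^{2} + y + 1, x + y + z} ≠ {1}, a proper ideal, so the enlarged system stays consistent: p is independent of I, with normal form x + y + z.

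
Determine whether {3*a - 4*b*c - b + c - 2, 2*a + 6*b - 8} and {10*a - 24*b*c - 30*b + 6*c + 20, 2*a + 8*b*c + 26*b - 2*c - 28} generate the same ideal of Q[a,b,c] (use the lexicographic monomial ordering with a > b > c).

Two ideals are equal iff their reduced Gröbner bases coincide (the reduced basis is unique for a fixed ordering).
Buchberger on the first generating set:
f_1 = 3*a - 4*b*c - b + c - 2, LT = a.
f_2 = 2*a + 6*b - 8, LT = a.

S(f_1,f_2): lcm = a. S = -4/3*b*c - 10/3*b + 1/3*c + 10/3.
  reduce S modulo (f_1, f_2):
  remainder -4/3*b*c - 10/3*b + 1/3*c + 10/3 ≠ 0; add g_3 = -4/3*b*c - 10/3*b + 1/3*c + 10/3 to the basis.

The other S-polynomials (S(f_1,g_3), S(f_2,g_3)) all reduce to 0 modulo the current basis, so we have a Gröbner basis.
Inter-reduce: drop elements whose leading term is divisible by another's, tail-reduce, and make monic.
Reduced Gröbner basis: {a + 3*b - 4, b*c + 5/2*b - 1/4*c - 5/2}.

Buchberger on the second generating set:
h_1 = 10*a - 24*b*c - 30*b + 6*c + 20, LT = a.
h_2 = 2*a + 8*b*c + 26*b - 2*c - 28, LT = a.

S(h_1,h_2): lcm = a. S = -32/5*b*c - 16*b + 8/5*c + 16.
  reduce S modulo (h_1, h_2):
  remainder -32/5*b*c - 16*b + 8/5*c + 16 ≠ 0; add k_3 = -32/5*b*c - 16*b + 8/5*c + 16 to the basis.

The other S-polynomials (S(h_1,k_3), S(h_2,k_3)) all reduce to 0 modulo the current basis, so we have a Gröbner basis.
Inter-reduce: drop elements whose leading term is divisible by another's, tail-reduce, and make monic.
Reduced Gröbner basis: {a + 3*b - 4, b*c + 5/2*b - 1/4*c - 5/2}.

These coincide, so the ideals are equal.

Yes, the ideals are equal.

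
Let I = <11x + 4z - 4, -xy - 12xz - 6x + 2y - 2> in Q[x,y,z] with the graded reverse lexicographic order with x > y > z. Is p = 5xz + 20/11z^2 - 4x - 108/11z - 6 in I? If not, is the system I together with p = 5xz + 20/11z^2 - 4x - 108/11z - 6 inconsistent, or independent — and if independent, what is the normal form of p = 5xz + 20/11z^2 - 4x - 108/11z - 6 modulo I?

5xz + 20/11z^2 - 4x - 108/11z - 6 is independent of I; its normal form modulo I is -72/11z - 82/11.

First compute the reduced Gröbner basis of I by Buchberger's algorithm.
f_1 = 11x + 4z - 4, LT = x.
f_2 = -xy - 12xz - 6x + 2y - 2, LT = xy.

S(f_1,f_2): lcm = xy. S = -12xz + 4/11yz - 6x + 18/11y - 2.
  leading term xz: subtract (-12/11z)·f_1 from -12xz + 4/11yz - 6x + 18/11y - 2 → 4/11yz + 48/11z^2 - 6x + 18/11y - 48/11z - 2
  leading term yz: no divisor's leading term divides it; move 4/11yz to the remainder.
  leading term z^2: no divisor's leading term divides it; move 48/11z^2 to the remainder.
  leading term x: subtract (-6/11)·f_1 from -6x + 18/11y - 48/11z - 2 → 18/11y - 24/11z - 46/11
  leading term y: no divisor's leading term divides it; move 18/11y to the remainder.
  leading term z: no divisor's leading term divides it; move -24/11z to the remainder.
  leading term 1: no divisor's leading term divides it; move -46/11 to the remainder.
  remainder 4/11yz + 48/11z^2 + 18/11y - 24/11z - 46/11 ≠ 0; add h_3 = 4/11yz + 48/11z^2 + 18/11y - 24/11z - 46/11 to the basis.

The other S-polynomials (S(f_1,h_3), S(f_2,h_3)) all reduce to 0 modulo the current basis, so we have a Gröbner basis.
Inter-reduce: drop elements whose leading term is divisible by another's, tail-reduce, and make monic.
Reduced Gröbner basis: {yz + 12z^2 + 9/2y - 6z - 23/2, x + 4/11z - 4/11}.
Label its elements g_1 = yz + 12z^2 + 9/2y - 6z - 23/2, g_2 = x + 4/11z - 4/11.

Reduce p = 5xz + 20/11z^2 - 4x - 108/11z - 6 modulo G:
  leading term xz: subtract (5z)·g_2 from 5xz + 20/11z^2 - 4x - 108/11z - 6 → -4x - 8z - 6
  leading term x: subtract (-4)·g_2 from -4x - 8z - 6 → -72/11z - 82/11
  leading term z: no divisor's leading term divides it; move -72/11z to the remainder.
  leading term 1: no divisor's leading term divides it; move -82/11 to the remainder.
  normal form = -72/11z - 82/11.
The normal form is nonzero, so p ∉ I. Since p minus its normal form lies in I, I + (p) = I + (r) where r = -72/11z - 82/11; decide whether this ideal is the whole ring.
Run Buchberger on G together with r (pairs among the g_i already reduce to 0 since G is a Gröbner basis):
g_1 = yz + 12z^2 + 9/2y - 6z - 23/2, LT = yz.
g_2 = x + 4/11z - 4/11, LT = x.
r = -72/11z - 82/11, LT = z.

S(g_1,r): lcm = yz. S = 12z^2 + 121/36y - 6z - 23/2.
  leading term z^2: subtract (-11/6z)·r from 12z^2 + 121/36y - 6z - 23/2 → 121/36y - 59/3z - 23/2
  leading term y: no divisor's leading term divides it; move 121/36y to the remainder.
  leading term z: subtract (649/216)·r from -59/3z - 23/2 → 1177/108
  leading term 1: no divisor's leading term divides it; move 1177/108 to the remainder.
  remainder 121/36y + 1177/108 ≠ 0; add m_4 = 121/36y + 1177/108 to the basis.

The other S-polynomials (S(g_1,g_2), S(g_2,r), S(g_1,m_4), S(g_2,m_4), S(r,m_4)) all reduce to 0 modulo the current basis, so we have a Gröbner basis.
Inter-reduce: drop elements whose leading term is divisible by another's, tail-reduce, and make monic.
Reduced Gröbner basis: {x - 7/9, y + 107/33, z + 41/36}.
The reduced Gröbner basis of I + (p) is {x - 7/9, y + 107/33, z + 41/36} ≠ {1}, a proper ideal, so the enlarged system stays consistent: p is independent of I, with normal form -72/11z - 82/11.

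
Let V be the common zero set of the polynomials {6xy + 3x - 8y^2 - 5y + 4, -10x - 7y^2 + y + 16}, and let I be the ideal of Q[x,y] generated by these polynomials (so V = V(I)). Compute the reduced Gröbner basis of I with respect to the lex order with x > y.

G = {x + 7/10y^2 - 1/10y - 8/5, y^3 + 95/42y^2 - 7/6y - 44/21}

f_1 = 6xy + 3x - 8y^2 - 5y + 4, LT = xy.
f_2 = -10x - 7y^2 + y + 16, LT = x.

S(f_1,f_2): lcm = xy. S = 1/2x - 7/10y^3 - 37/30y^2 + 23/30y + 2/3.
  leading term x: subtract (-1/20)·f_2 from 1/2x - 7/10y^3 - 37/30y^2 + 23/30y + 2/3 → -7/10y^3 - 19/12y^2 + 49/60y + 22/15
  leading term y^3: no divisor's leading term divides it; move -7/10y^3 to the remainder.
  leading term y^2: no divisor's leading term divides it; move -19/12y^2 to the remainder.
  leading term y: no divisor's leading term divides it; move 49/60y to the remainder.
  leading term 1: no divisor's leading term divides it; move 22/15 to the remainder.
  remainder -7/10y^3 - 19/12y^2 + 49/60y + 22/15 ≠ 0; add g_3 = -7/10y^3 - 19/12y^2 + 49/60y + 22/15 to the basis.

The other S-polynomials (S(f_1,g_3), S(f_2,g_3)) all reduce to 0 modulo the current basis, so we have a Gröbner basis.
Inter-reduce: drop elements whose leading term is divisible by another's, tail-reduce, and make monic.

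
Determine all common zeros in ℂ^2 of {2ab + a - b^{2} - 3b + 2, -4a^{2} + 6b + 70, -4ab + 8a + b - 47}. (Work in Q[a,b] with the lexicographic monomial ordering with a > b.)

{(4, -1)}

Compute a lex Gröbner basis by Buchberger's algorithm.
f_1 = 2ab + a - b^{2} - 3b + 2, LT = ab.
f_2 = -4a^{2} + 6b + 70, LT = a^{2}.
f_3 = -4ab + 8a + b - 47, LT = ab.

S(f_1,f_2): lcm = a^{2}b. S = \tfrac{1}{2}a^{2} - \tfrac{1}{2}ab^{2} - \tfrac{3}{2}ab + a + \tfrac{3}{2}b^{2} + \tfrac{35}{2}b.
  leading term a^{2}: subtract (-\tfrac{1}{8})·f_2 from \tfrac{1}{2}a^{2} - \tfrac{1}{2}ab^{2} - \tfrac{3}{2}ab + a + \tfrac{3}{2}b^{2} + \tfrac{35}{2}b → -\tfrac{1}{2}ab^{2} - \tfrac{3}{2}ab + a + \tfrac{3}{2}b^{2} + \tfrac{73}{4}b + \tfrac{35}{4}
  leading term ab^{2}: subtract (-\tfrac{1}{4}b)·f_1 from -\tfrac{1}{2}ab^{2} - \tfrac{3}{2}ab + a + \tfrac{3}{2}b^{2} + \tfrac{73}{4}b + \tfrac{35}{4} → -\tfrac{5}{4}ab + a - \tfrac{1}{4}b^{3} + \tfrac{3}{4}b^{2} + \tfrac{75}{4}b + \tfrac{35}{4}
  leading term ab: subtract (-\tfrac{5}{8})·f_1 from -\tfrac{5}{4}ab + a - \tfrac{1}{4}b^{3} + \tfrac{3}{4}b^{2} + \tfrac{75}{4}b + \tfrac{35}{4} → \tfrac{13}{8}a - \tfrac{1}{4}b^{3} + \tfrac{1}{8}b^{2} + \tfrac{135}{8}b + 10
  leading term a: no divisor's leading term divides it; move \tfrac{13}{8}a to the remainder.
  leading term b^{3}: no divisor's leading term divides it; move -\tfrac{1}{4}b^{3} to the remainder.
  leading term b^{2}: no divisor's leading term divides it; move \tfrac{1}{8}b^{2} to the remainder.
  leading term b: no divisor's leading term divides it; move \tfrac{135}{8}b to the remainder.
  leading term 1: no divisor's leading term divides it; move 10 to the remainder.
  remainder \tfrac{13}{8}a - \tfrac{1}{4}b^{3} + \tfrac{1}{8}b^{2} + \tfrac{135}{8}b + 10 ≠ 0; add h_4 = \tfrac{13}{8}a - \tfrac{1}{4}b^{3} + \tfrac{1}{8}b^{2} + \tfrac{135}{8}b + 10 to the basis.

S(f_1,f_3): lcm = ab. S = \tfrac{5}{2}a - \tfrac{1}{2}b^{2} - \tfrac{5}{4}b - \tfrac{43}{4}.
  leading term a: subtract (\tfrac{20}{13})·h_4 from \tfrac{5}{2}a - \tfrac{1}{2}b^{2} - \tfrac{5}{4}b - \tfrac{43}{4} → \tfrac{5}{13}b^{3} - \tfrac{9}{13}b^{2} - \tfrac{1415}{52}b - \tfrac{1359}{52}
  leading term b^{3}: no divisor's leading term divides it; move \tfrac{5}{13}b^{3} to the remainder.
  leading term b^{2}: no divisor's leading term divides it; move -\tfrac{9}{13}b^{2} to the remainder.
  leading term b: no divisor's leading term divides it; move -\tfrac{1415}{52}b to the remainder.
  leading term 1: no divisor's leading term divides it; move -\tfrac{1359}{52} to the remainder.
  remainder \tfrac{5}{13}b^{3} - \tfrac{9}{13}b^{2} - \tfrac{1415}{52}b - \tfrac{1359}{52} ≠ 0; add h_5 = \tfrac{5}{13}b^{3} - \tfrac{9}{13}b^{2} - \tfrac{1415}{52}b - \tfrac{1359}{52} to the basis.

S(f_2,f_3): lcm = a^{2}b. S = 2a^{2} + \tfrac{1}{4}ab - \tfrac{47}{4}a - \tfrac{3}{2}b^{2} - \tfrac{35}{2}b.
  leading term a^{2}: subtract (-\tfrac{1}{2})·f_2 from 2a^{2} + \tfrac{1}{4}ab - \tfrac{47}{4}a - \tfrac{3}{2}b^{2} - \tfrac{35}{2}b → \tfrac{1}{4}ab - \tfrac{47}{4}a - \tfrac{3}{2}b^{2} - \tfrac{29}{2}b + 35
  leading term ab: subtract (\tfrac{1}{8})·f_1 from \tfrac{1}{4}ab - \tfrac{47}{4}a - \tfrac{3}{2}b^{2} - \tfrac{29}{2}b + 35 → -\tfrac{95}{8}a - \tfrac{11}{8}b^{2} - \tfrac{113}{8}b + \tfrac{139}{4}
  leading term a: subtract (-\tfrac{95}{13})·h_4 from -\tfrac{95}{8}a - \tfrac{11}{8}b^{2} - \tfrac{113}{8}b + \tfrac{139}{4} → -\tfrac{95}{52}b^{3} - \tfrac{6}{13}b^{2} + \tfrac{2839}{26}b + \tfrac{5607}{52}
  leading term b^{3}: subtract (-\tfrac{19}{4})·h_5 from -\tfrac{95}{52}b^{3} - \tfrac{6}{13}b^{2} + \tfrac{2839}{26}b + \tfrac{5607}{52} → -\tfrac{15}{4}b^{2} - \tfrac{321}{16}b - \tfrac{261}{16}
  leading term b^{2}: no divisor's leading term divides it; move -\tfrac{15}{4}b^{2} to the remainder.
  leading term b: no divisor's leading term divides it; move -\tfrac{321}{16}b to the remainder.
  leading term 1: no divisor's leading term divides it; move -\tfrac{261}{16} to the remainder.
  remainder -\tfrac{15}{4}b^{2} - \tfrac{321}{16}b - \tfrac{261}{16} ≠ 0; add h_6 = -\tfrac{15}{4}b^{2} - \tfrac{321}{16}b - \tfrac{261}{16} to the basis.

S(f_1,h_4): lcm = ab. S = \tfrac{1}{2}a + \tfrac{2}{13}b^{4} - \tfrac{1}{13}b^{3} - \tfrac{283}{26}b^{2} - \tfrac{199}{26}b + 1.
  leading term a: subtract (\tfrac{4}{13})·h_4 from \tfrac{1}{2}a + \tfrac{2}{13}b^{4} - \tfrac{1}{13}b^{3} - \tfrac{283}{26}b^{2} - \tfrac{199}{26}b + 1 → \tfrac{2}{13}b^{4} - \tfrac{142}{13}b^{2} - \tfrac{167}{13}b - \tfrac{27}{13}
  leading term b^{4}: subtract (\tfrac{2}{5}b)·h_5 from \tfrac{2}{13}b^{4} - \tfrac{142}{13}b^{2} - \tfrac{167}{13}b - \tfrac{27}{13} → \tfrac{18}{65}b^{3} - \tfrac{1}{26}b^{2} - \tfrac{311}{130}b - \tfrac{27}{13}
  leading term b^{3}: subtract (\tfrac{18}{25})·h_5 from \tfrac{18}{65}b^{3} - \tfrac{1}{26}b^{2} - \tfrac{311}{130}b - \tfrac{27}{13} → \tfrac{23}{50}b^{2} + \tfrac{86}{5}b + \tfrac{837}{50}
  leading term b^{2}: subtract (-\tfrac{46}{375})·h_6 from \tfrac{23}{50}b^{2} + \tfrac{86}{5}b + \tfrac{837}{50} → \tfrac{14739}{1000}b + \tfrac{14739}{1000}
  leading term b: no divisor's leading term divides it; move \tfrac{14739}{1000}b to the remainder.
  leading term 1: no divisor's leading term divides it; move \tfrac{14739}{1000} to the remainder.
  remainder \tfrac{14739}{1000}b + \tfrac{14739}{1000} ≠ 0; add h_7 = \tfrac{14739}{1000}b + \tfrac{14739}{1000} to the basis.

The other S-polynomials (S(f_2,h_4), S(f_3,h_4), S(f_1,h_5), S(f_2,h_5), S(f_3,h_5), S(h_4,h_5), S(f_1,h_6), S(f_2,h_6), S(f_3,h_6), S(h_4,h_6), S(h_5,h_6), S(f_1,h_7), S(f_2,h_7), S(f_3,h_7), S(h_4,h_7), S(h_5,h_7), S(h_6,h_7)) all reduce to 0 modulo the current basis, so we have a Gröbner basis.
Inter-reduce: drop elements whose leading term is divisible by another's, tail-reduce, and make monic.
Reduced Gröbner basis: {a - 4, b + 1}.

Elimination: the polynomial b + 1 lies in the elimination ideal for b, so b ∈ {-1}. For each such b, the remaining basis elements (now univariate) give the rest of the solution.
  b = -1: the earlier basis element becomes a - 4 = 0, giving a = 4 — point (4, -1).
Substituting each solution back into the original system confirms all equations vanish.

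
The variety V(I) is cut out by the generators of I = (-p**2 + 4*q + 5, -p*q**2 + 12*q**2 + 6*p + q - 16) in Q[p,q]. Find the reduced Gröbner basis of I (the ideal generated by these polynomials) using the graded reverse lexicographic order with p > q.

G = {p*q**2 - 12*q**2 - 6*p - q + 16, q**3 - 1/4*p*q - 139/4*q**2 - 14*p - 9*q + 81/2, p**2 - 4*q - 5}

This is the nonlinear analogue of row-reducing a linear system.

f_1 = -p**2 + 4*q + 5, LT = p**2.
f_2 = -p*q**2 + 12*q**2 + 6*p + q - 16, LT = p*q**2.

S(f_1,f_2): lcm = p**2*q**2. S = 12*p*q**2 - 4*q**3 + 6*p**2 + p*q - 5*q**2 - 16*p.
  leading term p*q**2: subtract (-12)·f_2 from 12*p*q**2 - 4*q**3 + 6*p**2 + p*q - 5*q**2 - 16*p → -4*q**3 + 6*p**2 + p*q + 139*q**2 + 56*p + 12*q - 192
  leading term q**3: no divisor's leading term divides it; move -4*q**3 to the remainder.
  leading term p**2: subtract (-6)·f_1 from 6*p**2 + p*q + 139*q**2 + 56*p + 12*q - 192 → p*q + 139*q**2 + 56*p + 36*q - 162
  leading term p*q: no divisor's leading term divides it; move p*q to the remainder.
  leading term q**2: no divisor's leading term divides it; move 139*q**2 to the remainder.
  leading term p: no divisor's leading term divides it; move 56*p to the remainder.
  leading term q: no divisor's leading term divides it; move 36*q to the remainder.
  leading term 1: no divisor's leading term divides it; move -162 to the remainder.
  remainder -4*q**3 + p*q + 139*q**2 + 56*p + 36*q - 162 ≠ 0; add g_3 = -4*q**3 + p*q + 139*q**2 + 56*p + 36*q - 162 to the basis.

The other S-polynomials (S(f_1,g_3), S(f_2,g_3)) all reduce to 0 modulo the current basis, so we have a Gröbner basis.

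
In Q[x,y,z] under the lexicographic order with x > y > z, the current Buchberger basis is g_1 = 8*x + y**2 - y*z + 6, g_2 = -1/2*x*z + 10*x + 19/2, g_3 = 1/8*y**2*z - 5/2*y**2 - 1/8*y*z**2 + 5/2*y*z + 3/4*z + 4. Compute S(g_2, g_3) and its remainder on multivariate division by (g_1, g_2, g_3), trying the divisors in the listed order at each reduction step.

S(g_2, g_3) = x*y*z**2 - 20*x*y*z - 6*x*z - 32*x - 19*y**2; remainder on division = 0.

lcm(LM(g_2), LM(g_3)) = x*y**2*z.
S = (lcm/LT(g_2))·g_2 − (lcm/LT(g_3))·g_3 = x*y*z**2 - 20*x*y*z - 6*x*z - 32*x - 19*y**2.
Reduce S modulo (g_1, g_2, g_3) in that order:
  leading term x*y*z**2: subtract (1/8*y*z**2)·g_1 from x*y*z**2 - 20*x*y*z - 6*x*z - 32*x - 19*y**2 → -20*x*y*z - 6*x*z - 32*x - 1/8*y**3*z**2 + 1/8*y**2*z**3 - 19*y**2 - 3/4*y*z**2
  leading term x*y*z: subtract (-5/2*y*z)·g_1 from -20*x*y*z - 6*x*z - 32*x - 1/8*y**3*z**2 + 1/8*y**2*z**3 - 19*y**2 - 3/4*y*z**2 → -6*x*z - 32*x - 1/8*y**3*z**2 + 5/2*y**3*z + 1/8*y**2*z**3 - 5/2*y**2*z**2 - 19*y**2 - 3/4*y*z**2 + 15*y*z
  leading term x*z: subtract (-3/4*z)·g_1 from -6*x*z - 32*x - 1/8*y**3*z**2 + 5/2*y**3*z + 1/8*y**2*z**3 - 5/2*y**2*z**2 - 19*y**2 - 3/4*y*z**2 + 15*y*z → -32*x - 1/8*y**3*z**2 + 5/2*y**3*z + 1/8*y**2*z**3 - 5/2*y**2*z**2 + 3/4*y**2*z - 19*y**2 - 3/2*y*z**2 + 15*y*z + 9/2*z
  leading term x: subtract (-4)·g_1 from -32*x - 1/8*y**3*z**2 + 5/2*y**3*z + 1/8*y**2*z**3 - 5/2*y**2*z**2 + 3/4*y**2*z - 19*y**2 - 3/2*y*z**2 + 15*y*z + 9/2*z → -1/8*y**3*z**2 + 5/2*y**3*z + 1/8*y**2*z**3 - 5/2*y**2*z**2 + 3/4*y**2*z - 15*y**2 - 3/2*y*z**2 + 11*y*z + 9/2*z + 24
  leading term y**3*z**2: subtract (-y*z)·g_3 from -1/8*y**3*z**2 + 5/2*y**3*z + 1/8*y**2*z**3 - 5/2*y**2*z**2 + 3/4*y**2*z - 15*y**2 - 3/2*y*z**2 + 11*y*z + 9/2*z + 24 → 3/4*y**2*z - 15*y**2 - 3/4*y*z**2 + 15*y*z + 9/2*z + 24
  leading term y**2*z: subtract (6)·g_3 from 3/4*y**2*z - 15*y**2 - 3/4*y*z**2 + 15*y*z + 9/2*z + 24 → 0
The remainder is 0, so this S-polynomial contributes no new basis element.
This is the inner loop of Buchberger's algorithm — each nonzero remainder becomes a new basis element.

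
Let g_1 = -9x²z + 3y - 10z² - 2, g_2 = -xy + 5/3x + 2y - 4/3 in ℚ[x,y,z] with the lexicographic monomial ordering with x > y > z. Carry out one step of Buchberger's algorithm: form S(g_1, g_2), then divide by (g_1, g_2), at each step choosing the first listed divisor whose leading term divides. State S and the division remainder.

S(g_1, g_2) = 5/3x²z + 2xyz - 4/3xz - ⅓y² + 10/9yz² + 2/9y; remainder on division = 2xz - ⅓y² + 10/9yz² + 4yz + 7/9y - 50/27z² - 8/3z - 10/27.

lcm(LM(g_1), LM(g_2)) = x²yz.
S = (lcm/LT(g_1))·g_1 − (lcm/LT(g_2))·g_2 = 5/3x²z + 2xyz - 4/3xz - ⅓y² + 10/9yz² + 2/9y.
Reduce S modulo (g_1, g_2) in that order:
  leading term x²z: subtract (-5/27)·g_1 from 5/3x²z + 2xyz - 4/3xz - ⅓y² + 10/9yz² + 2/9y → 2xyz - 4/3xz - ⅓y² + 10/9yz² + 7/9y - 50/27z² - 10/27
  leading term xyz: subtract (-2z)·g_2 from 2xyz - 4/3xz - ⅓y² + 10/9yz² + 7/9y - 50/27z² - 10/27 → 2xz - ⅓y² + 10/9yz² + 4yz + 7/9y - 50/27z² - 8/3z - 10/27
  leading term xz: no divisor's leading term divides it; move 2xz to the remainder.
  leading term y²: no divisor's leading term divides it; move -⅓y² to the remainder.
  leading term yz²: no divisor's leading term divides it; move 10/9yz² to the remainder.
  leading term yz: no divisor's leading term divides it; move 4yz to the remainder.
  leading term y: no divisor's leading term divides it; move 7/9y to the remainder.
  leading term z²: no divisor's leading term divides it; move -50/27z² to the remainder.
  leading term z: no divisor's leading term divides it; move -8/3z to the remainder.
  leading term 1: no divisor's leading term divides it; move -10/27 to the remainder.
The remainder 2xz - ⅓y² + 10/9yz² + 4yz + 7/9y - 50/27z² - 8/3z - 10/27 is nonzero, so it would be added as the next basis element.
An S-polynomial is built so that the two leading terms cancel; whether anything survives reduction is exactly the Gröbner-basis criterion.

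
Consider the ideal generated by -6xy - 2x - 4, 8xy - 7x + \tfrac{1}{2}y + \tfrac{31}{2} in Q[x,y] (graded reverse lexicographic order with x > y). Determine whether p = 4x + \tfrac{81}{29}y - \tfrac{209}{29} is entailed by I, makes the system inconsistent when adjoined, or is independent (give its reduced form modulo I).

First compute the reduced Gröbner basis of I by Buchberger's algorithm.
f_1 = -6xy - 2x - 4, LT = xy.
f_2 = 8xy - 7x + \tfrac{1}{2}y + \tfrac{31}{2}, LT = xy.

S(f_1,f_2): lcm = xy. S = \tfrac{29}{24}x - \tfrac{1}{16}y - \tfrac{61}{48}.
  leading term x: no divisor's leading term divides it; move \tfrac{29}{24}x to the remainder.
  leading term y: no divisor's leading term divides it; move -\tfrac{1}{16}y to the remainder.
  leading term 1: no divisor's leading term divides it; move -\tfrac{61}{48} to the remainder.
  remainder \tfrac{29}{24}x - \tfrac{1}{16}y - \tfrac{61}{48} ≠ 0; add h_3 = \tfrac{29}{24}x - \tfrac{1}{16}y - \tfrac{61}{48} to the basis.

S(f_1,h_3): lcm = xy. S = \tfrac{3}{58}y^{2} + \tfrac{1}{3}x + \tfrac{61}{58}y + \tfrac{2}{3}.
  leading term y^{2}: no divisor's leading term divides it; move \tfrac{3}{58}y^{2} to the remainder.
  leading term x: subtract (\tfrac{8}{29})·h_3 from \tfrac{1}{3}x + \tfrac{61}{58}y + \tfrac{2}{3} → \tfrac{31}{29}y + \tfrac{59}{58}
  leading term y: no divisor's leading term divides it; move \tfrac{31}{29}y to the remainder.
  leading term 1: no divisor's leading term divides it; move \tfrac{59}{58} to the remainder.
  remainder \tfrac{3}{58}y^{2} + \tfrac{31}{29}y + \tfrac{59}{58} ≠ 0; add h_4 = \tfrac{3}{58}y^{2} + \tfrac{31}{29}y + \tfrac{59}{58} to the basis.

The other S-polynomials (S(f_2,h_3), S(f_1,h_4), S(f_2,h_4), S(h_3,h_4)) all reduce to 0 modulo the current basis, so we have a Gröbner basis.
Inter-reduce: drop elements whose leading term is divisible by another's, tail-reduce, and make monic.
Reduced Gröbner basis: {y^{2} + \tfrac{62}{3}y + \tfrac{59}{3}, x - \tfrac{3}{58}y - \tfrac{61}{58}}.
Label its elements g_1 = y^{2} + \tfrac{62}{3}y + \tfrac{59}{3}, g_2 = x - \tfrac{3}{58}y - \tfrac{61}{58}.

Reduce p = 4x + \tfrac{81}{29}y - \tfrac{209}{29} modulo G:
  leading term x: subtract (4)·g_2 from 4x + \tfrac{81}{29}y - \tfrac{209}{29} → 3y - 3
  leading term y: no divisor's leading term divides it; move 3y to the remainder.
  leading term 1: no divisor's leading term divides it; move -3 to the remainder.
  normal form = 3y - 3.
The normal form is nonzero, so p ∉ I. Since p minus its normal form lies in I, I + (p) = I + (r) where r = 3y - 3; decide whether this ideal is the whole ring.
Run Buchberger on G together with r (pairs among the g_i already reduce to 0 since G is a Gröbner basis):
g_1 = y^{2} + \tfrac{62}{3}y + \tfrac{59}{3}, LT = y^{2}.
g_2 = x - \tfrac{3}{58}y - \tfrac{61}{58}, LT = x.
r = 3y - 3, LT = y.

S(g_1,r): lcm = y^{2}. S = \tfrac{65}{3}y + \tfrac{59}{3}.
  leading term y: subtract (\tfrac{65}{9})·r from \tfrac{65}{3}y + \tfrac{59}{3} → \tfrac{124}{3}
  leading term 1: no divisor's leading term divides it; move \tfrac{124}{3} to the remainder.
  remainder \tfrac{124}{3} ≠ 0; add m_4 = \tfrac{124}{3} to the basis.

The other S-polynomials (S(g_1,g_2), S(g_2,r), S(g_1,m_4), S(g_2,m_4), S(r,m_4)) all reduce to 0 modulo the current basis, so we have a Gröbner basis.
Inter-reduce: drop elements whose leading term is divisible by another's, tail-reduce, and make monic.
Reduced Gröbner basis: {1}.
The reduced Gröbner basis of I + (p) is {1}: the ideal is the whole ring, so the enlarged system has no common solution — adjoining p is inconsistent.

Adjoining 4x + \tfrac{81}{29}y - \tfrac{209}{29} makes the ideal the whole ring: the system is inconsistent.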